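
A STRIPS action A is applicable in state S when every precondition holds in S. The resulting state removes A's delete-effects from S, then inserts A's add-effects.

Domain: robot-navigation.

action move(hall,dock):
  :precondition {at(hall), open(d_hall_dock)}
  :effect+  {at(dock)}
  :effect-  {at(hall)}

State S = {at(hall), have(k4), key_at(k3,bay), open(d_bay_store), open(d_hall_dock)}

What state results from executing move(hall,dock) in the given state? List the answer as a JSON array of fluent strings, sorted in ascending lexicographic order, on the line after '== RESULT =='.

Compute (S \ del) ∪ add:
  pre ⊆ S: {at(hall), open(d_hall_dock)} ⊆ S  — applicable
  S \ del = {have(k4), key_at(k3,bay), open(d_bay_store), open(d_hall_dock)}
  ∪ add   = {at(dock), have(k4), key_at(k3,bay), open(d_bay_store), open(d_hall_dock)}

== RESULT ==
["at(dock)", "have(k4)", "key_at(k3,bay)", "open(d_bay_store)", "open(d_hall_dock)"]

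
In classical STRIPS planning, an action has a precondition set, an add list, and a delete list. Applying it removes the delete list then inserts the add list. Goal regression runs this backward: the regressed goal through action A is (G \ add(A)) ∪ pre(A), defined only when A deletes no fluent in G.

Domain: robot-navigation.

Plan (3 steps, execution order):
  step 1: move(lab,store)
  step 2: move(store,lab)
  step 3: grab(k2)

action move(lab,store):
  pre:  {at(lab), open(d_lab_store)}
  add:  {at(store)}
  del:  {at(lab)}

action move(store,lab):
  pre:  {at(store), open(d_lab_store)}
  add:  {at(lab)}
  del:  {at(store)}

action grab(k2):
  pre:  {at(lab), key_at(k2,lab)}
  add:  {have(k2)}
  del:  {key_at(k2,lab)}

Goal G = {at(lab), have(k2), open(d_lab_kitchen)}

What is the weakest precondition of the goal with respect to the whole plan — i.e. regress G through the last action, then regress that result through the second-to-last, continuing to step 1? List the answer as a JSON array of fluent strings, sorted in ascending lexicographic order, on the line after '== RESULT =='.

Work backward from the goal:
  through step 3 (grab(k2)): drop {have(k2)}, keep {at(lab), open(d_lab_kitchen)}, require {at(lab), key_at(k2,lab)}
    → {at(lab), key_at(k2,lab), open(d_lab_kitchen)}
  through step 2 (move(store,lab)): drop {at(lab)}, keep {key_at(k2,lab), open(d_lab_kitchen)}, require {at(store), open(d_lab_store)}
    → {at(store), key_at(k2,lab), open(d_lab_kitchen), open(d_lab_store)}
  through step 1 (move(lab,store)): drop {at(store)}, keep {key_at(k2,lab), open(d_lab_kitchen), open(d_lab_store)}, require {at(lab), open(d_lab_store)}
    → {at(lab), key_at(k2,lab), open(d_lab_kitchen), open(d_lab_store)}

== RESULT ==
["at(lab)", "key_at(k2,lab)", "open(d_lab_kitchen)", "open(d_lab_store)"]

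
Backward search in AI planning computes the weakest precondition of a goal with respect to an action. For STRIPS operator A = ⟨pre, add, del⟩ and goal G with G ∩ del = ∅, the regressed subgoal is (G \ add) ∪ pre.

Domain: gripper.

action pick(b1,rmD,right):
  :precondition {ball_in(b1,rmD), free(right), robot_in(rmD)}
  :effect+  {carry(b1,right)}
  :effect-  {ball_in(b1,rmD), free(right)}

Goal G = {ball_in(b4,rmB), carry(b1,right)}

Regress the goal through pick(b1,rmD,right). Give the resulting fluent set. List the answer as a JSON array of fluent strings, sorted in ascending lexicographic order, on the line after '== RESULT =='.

Regress:
  G ∩ del = {}  (empty — regression defined)
  G \ add = {ball_in(b4,rmB), carry(b1,right)} \ {carry(b1,right)} = {ball_in(b4,rmB)}
  ∪ pre   = {ball_in(b4,rmB)} ∪ {ball_in(b1,rmD), free(right), robot_in(rmD)}
          = {ball_in(b1,rmD), ball_in(b4,rmB), free(right), robot_in(rmD)}

== RESULT ==
["ball_in(b1,rmD)", "ball_in(b4,rmB)", "free(right)", "robot_in(rmD)"]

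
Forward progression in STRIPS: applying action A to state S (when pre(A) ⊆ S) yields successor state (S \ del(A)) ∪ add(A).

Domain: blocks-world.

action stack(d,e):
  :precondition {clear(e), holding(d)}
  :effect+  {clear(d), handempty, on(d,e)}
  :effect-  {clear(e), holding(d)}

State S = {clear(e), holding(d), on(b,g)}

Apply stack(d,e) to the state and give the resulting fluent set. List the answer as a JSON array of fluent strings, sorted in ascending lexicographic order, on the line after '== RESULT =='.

Progress:
  pre ⊆ S: {clear(e), holding(d)} ⊆ S  — applicable
  S \ del = {on(b,g)}
  ∪ add   = {clear(d), handempty, on(b,g), on(d,e)}

== RESULT ==
["clear(d)", "handempty", "on(b,g)", "on(d,e)"]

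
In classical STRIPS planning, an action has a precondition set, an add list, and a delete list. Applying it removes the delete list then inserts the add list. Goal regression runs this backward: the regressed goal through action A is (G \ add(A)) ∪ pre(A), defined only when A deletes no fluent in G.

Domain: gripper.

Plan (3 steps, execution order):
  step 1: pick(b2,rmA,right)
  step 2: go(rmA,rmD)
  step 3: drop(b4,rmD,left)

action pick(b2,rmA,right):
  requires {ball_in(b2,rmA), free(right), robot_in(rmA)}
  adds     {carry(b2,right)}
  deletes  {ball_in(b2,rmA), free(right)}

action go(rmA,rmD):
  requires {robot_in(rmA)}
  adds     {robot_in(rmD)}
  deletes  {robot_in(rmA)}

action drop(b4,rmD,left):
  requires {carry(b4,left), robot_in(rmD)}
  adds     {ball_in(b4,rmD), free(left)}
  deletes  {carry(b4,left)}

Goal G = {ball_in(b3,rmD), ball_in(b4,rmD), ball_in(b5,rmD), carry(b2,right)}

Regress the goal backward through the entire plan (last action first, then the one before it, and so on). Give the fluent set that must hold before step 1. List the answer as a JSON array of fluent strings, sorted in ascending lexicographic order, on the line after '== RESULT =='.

Work backward from the goal:
  through step 3 (drop(b4,rmD,left)): drop {ball_in(b4,rmD)}, keep {ball_in(b3,rmD), ball_in(b5,rmD), carry(b2,right)}, require {carry(b4,left), robot_in(rmD)}
    → {ball_in(b3,rmD), ball_in(b5,rmD), carry(b2,right), carry(b4,left), robot_in(rmD)}
  through step 2 (go(rmA,rmD)): drop {robot_in(rmD)}, keep {ball_in(b3,rmD), ball_in(b5,rmD), carry(b2,right), carry(b4,left)}, require {robot_in(rmA)}
    → {ball_in(b3,rmD), ball_in(b5,rmD), carry(b2,right), carry(b4,left), robot_in(rmA)}
  through step 1 (pick(b2,rmA,right)): drop {carry(b2,right)}, keep {ball_in(b3,rmD), ball_in(b5,rmD), carry(b4,left), robot_in(rmA)}, require {ball_in(b2,rmA), free(right), robot_in(rmA)}
    → {ball_in(b2,rmA), ball_in(b3,rmD), ball_in(b5,rmD), carry(b4,left), free(right), robot_in(rmA)}

== RESULT ==
["ball_in(b2,rmA)", "ball_in(b3,rmD)", "ball_in(b5,rmD)", "carry(b4,left)", "free(right)", "robot_in(rmA)"]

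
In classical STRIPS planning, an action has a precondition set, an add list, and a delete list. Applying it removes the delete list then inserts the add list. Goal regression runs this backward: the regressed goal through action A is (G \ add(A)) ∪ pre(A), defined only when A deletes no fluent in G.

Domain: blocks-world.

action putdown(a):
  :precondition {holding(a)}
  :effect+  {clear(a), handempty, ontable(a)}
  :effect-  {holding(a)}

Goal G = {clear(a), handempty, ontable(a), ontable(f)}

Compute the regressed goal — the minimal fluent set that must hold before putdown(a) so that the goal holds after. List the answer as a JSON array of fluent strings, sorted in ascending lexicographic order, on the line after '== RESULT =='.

Regress:
  G ∩ del = {}  (empty — regression defined)
  G \ add = {clear(a), handempty, ontable(a), ontable(f)} \ {clear(a), handempty, ontable(a)} = {ontable(f)}
  ∪ pre   = {ontable(f)} ∪ {holding(a)}
          = {holding(a), ontable(f)}

== RESULT ==
["holding(a)", "ontable(f)"]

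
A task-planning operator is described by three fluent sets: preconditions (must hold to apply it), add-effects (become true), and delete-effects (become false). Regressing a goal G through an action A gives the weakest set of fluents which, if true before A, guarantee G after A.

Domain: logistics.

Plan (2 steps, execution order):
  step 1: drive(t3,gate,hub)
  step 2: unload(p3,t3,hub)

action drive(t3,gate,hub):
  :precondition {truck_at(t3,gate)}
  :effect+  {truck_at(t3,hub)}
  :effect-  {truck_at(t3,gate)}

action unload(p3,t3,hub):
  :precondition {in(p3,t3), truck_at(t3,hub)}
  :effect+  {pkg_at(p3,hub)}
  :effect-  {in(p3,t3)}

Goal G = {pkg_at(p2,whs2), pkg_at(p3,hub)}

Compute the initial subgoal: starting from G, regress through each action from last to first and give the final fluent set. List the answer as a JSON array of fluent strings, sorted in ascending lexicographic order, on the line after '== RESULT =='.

Regress step by step:
  through step 2 (unload(p3,t3,hub)): drop {pkg_at(p3,hub)}, keep {pkg_at(p2,whs2)}, require {in(p3,t3), truck_at(t3,hub)}
    → {in(p3,t3), pkg_at(p2,whs2), truck_at(t3,hub)}
  through step 1 (drive(t3,gate,hub)): drop {truck_at(t3,hub)}, keep {in(p3,t3), pkg_at(p2,whs2)}, require {truck_at(t3,gate)}
    → {in(p3,t3), pkg_at(p2,whs2), truck_at(t3,gate)}

== RESULT ==
["in(p3,t3)", "pkg_at(p2,whs2)", "truck_at(t3,gate)"]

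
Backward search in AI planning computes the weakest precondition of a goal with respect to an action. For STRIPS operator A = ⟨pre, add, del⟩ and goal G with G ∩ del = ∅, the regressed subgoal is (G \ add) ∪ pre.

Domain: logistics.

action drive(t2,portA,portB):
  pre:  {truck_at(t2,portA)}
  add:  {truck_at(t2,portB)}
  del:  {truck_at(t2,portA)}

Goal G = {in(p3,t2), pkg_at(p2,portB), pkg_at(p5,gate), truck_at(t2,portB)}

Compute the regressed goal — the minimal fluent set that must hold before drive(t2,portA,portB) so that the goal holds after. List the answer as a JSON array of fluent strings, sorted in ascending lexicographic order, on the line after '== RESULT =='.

Regress:
  G ∩ del = {}  (empty — regression defined)
  G \ add = {in(p3,t2), pkg_at(p2,portB), pkg_at(p5,gate), truck_at(t2,portB)} \ {truck_at(t2,portB)} = {in(p3,t2), pkg_at(p2,portB), pkg_at(p5,gate)}
  ∪ pre   = {in(p3,t2), pkg_at(p2,portB), pkg_at(p5,gate)} ∪ {truck_at(t2,portA)}
          = {in(p3,t2), pkg_at(p2,portB), pkg_at(p5,gate), truck_at(t2,portA)}

== RESULT ==
["in(p3,t2)", "pkg_at(p2,portB)", "pkg_at(p5,gate)", "truck_at(t2,portA)"]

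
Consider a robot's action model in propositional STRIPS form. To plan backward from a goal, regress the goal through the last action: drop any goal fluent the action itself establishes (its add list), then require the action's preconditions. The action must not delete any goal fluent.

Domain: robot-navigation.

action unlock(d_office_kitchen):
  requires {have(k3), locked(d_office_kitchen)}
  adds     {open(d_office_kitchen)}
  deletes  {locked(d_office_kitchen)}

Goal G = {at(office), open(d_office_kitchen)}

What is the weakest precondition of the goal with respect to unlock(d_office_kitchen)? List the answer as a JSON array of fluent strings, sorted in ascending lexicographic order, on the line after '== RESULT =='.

Compute (G \ add) ∪ pre:
  G ∩ del = {}  (empty — regression defined)
  G \ add = {at(office), open(d_office_kitchen)} \ {open(d_office_kitchen)} = {at(office)}
  ∪ pre   = {at(office)} ∪ {have(k3), locked(d_office_kitchen)}
          = {at(office), have(k3), locked(d_office_kitchen)}

== RESULT ==
["at(office)", "have(k3)", "locked(d_office_kitchen)"]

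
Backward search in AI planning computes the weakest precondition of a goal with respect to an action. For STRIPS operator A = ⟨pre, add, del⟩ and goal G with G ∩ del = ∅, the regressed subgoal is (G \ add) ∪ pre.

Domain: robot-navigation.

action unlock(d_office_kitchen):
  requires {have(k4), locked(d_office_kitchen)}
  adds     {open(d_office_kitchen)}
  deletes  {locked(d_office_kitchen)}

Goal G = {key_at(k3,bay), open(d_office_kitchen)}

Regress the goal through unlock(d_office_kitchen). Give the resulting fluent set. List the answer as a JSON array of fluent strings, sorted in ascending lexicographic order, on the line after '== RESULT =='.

Compute (G \ add) ∪ pre:
  G ∩ del = {}  (empty — regression defined)
  G \ add = {key_at(k3,bay), open(d_office_kitchen)} \ {open(d_office_kitchen)} = {key_at(k3,bay)}
  ∪ pre   = {key_at(k3,bay)} ∪ {have(k4), locked(d_office_kitchen)}
          = {have(k4), key_at(k3,bay), locked(d_office_kitchen)}

== RESULT ==
["have(k4)", "key_at(k3,bay)", "locked(d_office_kitchen)"]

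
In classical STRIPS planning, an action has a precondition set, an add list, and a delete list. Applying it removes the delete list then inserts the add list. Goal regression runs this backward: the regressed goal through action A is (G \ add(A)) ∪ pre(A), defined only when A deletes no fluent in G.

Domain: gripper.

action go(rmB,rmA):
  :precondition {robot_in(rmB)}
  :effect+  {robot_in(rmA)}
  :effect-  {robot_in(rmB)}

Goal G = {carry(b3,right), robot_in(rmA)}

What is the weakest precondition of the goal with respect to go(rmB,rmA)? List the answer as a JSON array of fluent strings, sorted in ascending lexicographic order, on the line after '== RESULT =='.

Compute (G \ add) ∪ pre:
  G ∩ del = {}  (empty — regression defined)
  G \ add = {carry(b3,right), robot_in(rmA)} \ {robot_in(rmA)} = {carry(b3,right)}
  ∪ pre   = {carry(b3,right)} ∪ {robot_in(rmB)}
          = {carry(b3,right), robot_in(rmB)}

== RESULT ==
["carry(b3,right)", "robot_in(rmB)"]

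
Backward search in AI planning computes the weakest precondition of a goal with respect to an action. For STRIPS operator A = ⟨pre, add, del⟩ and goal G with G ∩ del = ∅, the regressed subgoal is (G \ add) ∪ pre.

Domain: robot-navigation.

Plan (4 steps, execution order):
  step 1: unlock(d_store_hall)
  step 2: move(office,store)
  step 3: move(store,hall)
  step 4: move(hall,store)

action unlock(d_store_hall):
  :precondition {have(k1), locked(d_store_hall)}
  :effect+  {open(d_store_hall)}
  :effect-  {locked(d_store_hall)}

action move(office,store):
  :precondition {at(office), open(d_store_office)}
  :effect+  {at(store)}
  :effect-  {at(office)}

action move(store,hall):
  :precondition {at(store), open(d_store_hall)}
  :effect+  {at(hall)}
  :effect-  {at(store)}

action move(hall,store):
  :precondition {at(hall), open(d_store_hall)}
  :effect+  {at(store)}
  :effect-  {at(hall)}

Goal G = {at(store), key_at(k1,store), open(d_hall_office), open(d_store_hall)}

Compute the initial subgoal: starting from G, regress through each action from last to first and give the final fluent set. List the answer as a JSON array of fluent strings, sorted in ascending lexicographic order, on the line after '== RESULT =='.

Regress step by step:
  through step 4 (move(hall,store)): drop {at(store)}, keep {key_at(k1,store), open(d_hall_office), open(d_store_hall)}, require {at(hall), open(d_store_hall)}
    → {at(hall), key_at(k1,store), open(d_hall_office), open(d_store_hall)}
  through step 3 (move(store,hall)): drop {at(hall)}, keep {key_at(k1,store), open(d_hall_office), open(d_store_hall)}, require {at(store), open(d_store_hall)}
    → {at(store), key_at(k1,store), open(d_hall_office), open(d_store_hall)}
  through step 2 (move(office,store)): drop {at(store)}, keep {key_at(k1,store), open(d_hall_office), open(d_store_hall)}, require {at(office), open(d_store_office)}
    → {at(office), key_at(k1,store), open(d_hall_office), open(d_store_hall), open(d_store_office)}
  through step 1 (unlock(d_store_hall)): drop {open(d_store_hall)}, keep {at(office), key_at(k1,store), open(d_hall_office), open(d_store_office)}, require {have(k1), locked(d_store_hall)}
    → {at(office), have(k1), key_at(k1,store), locked(d_store_hall), open(d_hall_office), open(d_store_office)}

== RESULT ==
["at(office)", "have(k1)", "key_at(k1,store)", "locked(d_store_hall)", "open(d_hall_office)", "open(d_store_office)"]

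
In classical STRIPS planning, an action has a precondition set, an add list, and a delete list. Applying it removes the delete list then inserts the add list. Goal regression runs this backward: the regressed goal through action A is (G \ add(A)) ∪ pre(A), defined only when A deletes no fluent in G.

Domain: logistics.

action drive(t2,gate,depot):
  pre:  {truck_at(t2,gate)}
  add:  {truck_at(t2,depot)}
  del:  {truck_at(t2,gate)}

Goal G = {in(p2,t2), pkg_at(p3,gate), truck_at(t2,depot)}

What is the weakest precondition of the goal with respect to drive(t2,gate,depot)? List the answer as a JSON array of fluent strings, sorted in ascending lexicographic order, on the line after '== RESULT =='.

Regress:
  G ∩ del = {}  (empty — regression defined)
  G \ add = {in(p2,t2), pkg_at(p3,gate), truck_at(t2,depot)} \ {truck_at(t2,depot)} = {in(p2,t2), pkg_at(p3,gate)}
  ∪ pre   = {in(p2,t2), pkg_at(p3,gate)} ∪ {truck_at(t2,gate)}
          = {in(p2,t2), pkg_at(p3,gate), truck_at(t2,gate)}

== RESULT ==
["in(p2,t2)", "pkg_at(p3,gate)", "truck_at(t2,gate)"]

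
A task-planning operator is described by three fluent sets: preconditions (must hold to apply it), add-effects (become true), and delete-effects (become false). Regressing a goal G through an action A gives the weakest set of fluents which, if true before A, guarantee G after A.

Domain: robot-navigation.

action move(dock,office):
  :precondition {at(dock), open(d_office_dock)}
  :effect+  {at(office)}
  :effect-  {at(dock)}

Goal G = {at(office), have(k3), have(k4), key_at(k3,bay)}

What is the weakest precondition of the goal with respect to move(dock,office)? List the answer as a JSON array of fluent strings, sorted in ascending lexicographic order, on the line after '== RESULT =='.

Regress:
  G ∩ del = {}  (empty — regression defined)
  G \ add = {at(office), have(k3), have(k4), key_at(k3,bay)} \ {at(office)} = {have(k3), have(k4), key_at(k3,bay)}
  ∪ pre   = {have(k3), have(k4), key_at(k3,bay)} ∪ {at(dock), open(d_office_dock)}
          = {at(dock), have(k3), have(k4), key_at(k3,bay), open(d_office_dock)}

== RESULT ==
["at(dock)", "have(k3)", "have(k4)", "key_at(k3,bay)", "open(d_office_dock)"]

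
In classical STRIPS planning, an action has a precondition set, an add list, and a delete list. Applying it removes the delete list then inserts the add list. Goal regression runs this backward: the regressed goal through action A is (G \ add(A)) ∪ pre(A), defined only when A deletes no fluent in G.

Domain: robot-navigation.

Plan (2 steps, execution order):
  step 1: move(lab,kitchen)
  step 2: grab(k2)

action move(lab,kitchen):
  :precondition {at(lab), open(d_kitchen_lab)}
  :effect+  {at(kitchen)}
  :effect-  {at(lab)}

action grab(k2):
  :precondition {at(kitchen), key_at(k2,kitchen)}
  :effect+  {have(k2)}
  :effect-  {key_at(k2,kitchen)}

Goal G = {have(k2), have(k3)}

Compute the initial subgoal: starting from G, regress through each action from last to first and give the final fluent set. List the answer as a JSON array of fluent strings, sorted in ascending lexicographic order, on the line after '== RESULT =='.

Work backward from the goal:
  through step 2 (grab(k2)): drop {have(k2)}, keep {have(k3)}, require {at(kitchen), key_at(k2,kitchen)}
    → {at(kitchen), have(k3), key_at(k2,kitchen)}
  through step 1 (move(lab,kitchen)): drop {at(kitchen)}, keep {have(k3), key_at(k2,kitchen)}, require {at(lab), open(d_kitchen_lab)}
    → {at(lab), have(k3), key_at(k2,kitchen), open(d_kitchen_lab)}

== RESULT ==
["at(lab)", "have(k3)", "key_at(k2,kitchen)", "open(d_kitchen_lab)"]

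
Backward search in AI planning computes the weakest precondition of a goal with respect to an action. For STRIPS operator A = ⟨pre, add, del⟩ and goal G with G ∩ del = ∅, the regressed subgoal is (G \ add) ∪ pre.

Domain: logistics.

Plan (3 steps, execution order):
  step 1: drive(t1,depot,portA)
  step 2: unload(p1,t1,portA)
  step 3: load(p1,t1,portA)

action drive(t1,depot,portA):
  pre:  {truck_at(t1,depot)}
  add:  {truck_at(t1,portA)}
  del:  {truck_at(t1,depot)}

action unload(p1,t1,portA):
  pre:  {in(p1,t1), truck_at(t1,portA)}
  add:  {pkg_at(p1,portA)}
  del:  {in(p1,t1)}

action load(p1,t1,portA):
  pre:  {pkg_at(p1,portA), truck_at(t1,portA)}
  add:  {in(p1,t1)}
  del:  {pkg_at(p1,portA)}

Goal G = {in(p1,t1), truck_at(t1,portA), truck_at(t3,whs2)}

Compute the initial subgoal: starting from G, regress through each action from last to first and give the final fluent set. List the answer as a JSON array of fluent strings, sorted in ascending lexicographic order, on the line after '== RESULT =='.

Regress step by step:
  through step 3 (load(p1,t1,portA)): drop {in(p1,t1)}, keep {truck_at(t1,portA), truck_at(t3,whs2)}, require {pkg_at(p1,portA), truck_at(t1,portA)}
    → {pkg_at(p1,portA), truck_at(t1,portA), truck_at(t3,whs2)}
  through step 2 (unload(p1,t1,portA)): drop {pkg_at(p1,portA)}, keep {truck_at(t1,portA), truck_at(t3,whs2)}, require {in(p1,t1), truck_at(t1,portA)}
    → {in(p1,t1), truck_at(t1,portA), truck_at(t3,whs2)}
  through step 1 (drive(t1,depot,portA)): drop {truck_at(t1,portA)}, keep {in(p1,t1), truck_at(t3,whs2)}, require {truck_at(t1,depot)}
    → {in(p1,t1), truck_at(t1,depot), truck_at(t3,whs2)}

== RESULT ==
["in(p1,t1)", "truck_at(t1,depot)", "truck_at(t3,whs2)"]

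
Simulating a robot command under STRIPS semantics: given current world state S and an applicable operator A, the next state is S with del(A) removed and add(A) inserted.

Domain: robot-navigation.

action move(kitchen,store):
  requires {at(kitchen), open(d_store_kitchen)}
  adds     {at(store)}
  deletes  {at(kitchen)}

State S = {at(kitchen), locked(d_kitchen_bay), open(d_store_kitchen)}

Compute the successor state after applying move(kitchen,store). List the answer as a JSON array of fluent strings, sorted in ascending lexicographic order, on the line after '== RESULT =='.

Compute (S \ del) ∪ add:
  pre ⊆ S: {at(kitchen), open(d_store_kitchen)} ⊆ S  — applicable
  S \ del = {locked(d_kitchen_bay), open(d_store_kitchen)}
  ∪ add   = {at(store), locked(d_kitchen_bay), open(d_store_kitchen)}

== RESULT ==
["at(store)", "locked(d_kitchen_bay)", "open(d_store_kitchen)"]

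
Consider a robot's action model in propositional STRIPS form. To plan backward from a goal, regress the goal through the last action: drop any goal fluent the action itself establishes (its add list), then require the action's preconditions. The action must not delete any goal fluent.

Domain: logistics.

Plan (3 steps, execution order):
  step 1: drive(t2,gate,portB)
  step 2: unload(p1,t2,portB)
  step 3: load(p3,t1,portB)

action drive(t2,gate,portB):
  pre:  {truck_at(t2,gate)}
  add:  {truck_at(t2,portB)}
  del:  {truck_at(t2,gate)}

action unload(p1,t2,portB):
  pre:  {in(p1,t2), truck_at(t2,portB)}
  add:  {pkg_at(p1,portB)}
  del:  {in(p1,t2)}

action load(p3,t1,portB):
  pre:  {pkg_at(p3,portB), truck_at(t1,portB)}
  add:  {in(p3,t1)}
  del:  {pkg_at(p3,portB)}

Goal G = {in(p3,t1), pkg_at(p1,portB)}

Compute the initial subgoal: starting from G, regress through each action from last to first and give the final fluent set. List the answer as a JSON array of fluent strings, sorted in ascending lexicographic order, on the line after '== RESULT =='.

Work backward from the goal:
  through step 3 (load(p3,t1,portB)): drop {in(p3,t1)}, keep {pkg_at(p1,portB)}, require {pkg_at(p3,portB), truck_at(t1,portB)}
    → {pkg_at(p1,portB), pkg_at(p3,portB), truck_at(t1,portB)}
  through step 2 (unload(p1,t2,portB)): drop {pkg_at(p1,portB)}, keep {pkg_at(p3,portB), truck_at(t1,portB)}, require {in(p1,t2), truck_at(t2,portB)}
    → {in(p1,t2), pkg_at(p3,portB), truck_at(t1,portB), truck_at(t2,portB)}
  through step 1 (drive(t2,gate,portB)): drop {truck_at(t2,portB)}, keep {in(p1,t2), pkg_at(p3,portB), truck_at(t1,portB)}, require {truck_at(t2,gate)}
    → {in(p1,t2), pkg_at(p3,portB), truck_at(t1,portB), truck_at(t2,gate)}

== RESULT ==
["in(p1,t2)", "pkg_at(p3,portB)", "truck_at(t1,portB)", "truck_at(t2,gate)"]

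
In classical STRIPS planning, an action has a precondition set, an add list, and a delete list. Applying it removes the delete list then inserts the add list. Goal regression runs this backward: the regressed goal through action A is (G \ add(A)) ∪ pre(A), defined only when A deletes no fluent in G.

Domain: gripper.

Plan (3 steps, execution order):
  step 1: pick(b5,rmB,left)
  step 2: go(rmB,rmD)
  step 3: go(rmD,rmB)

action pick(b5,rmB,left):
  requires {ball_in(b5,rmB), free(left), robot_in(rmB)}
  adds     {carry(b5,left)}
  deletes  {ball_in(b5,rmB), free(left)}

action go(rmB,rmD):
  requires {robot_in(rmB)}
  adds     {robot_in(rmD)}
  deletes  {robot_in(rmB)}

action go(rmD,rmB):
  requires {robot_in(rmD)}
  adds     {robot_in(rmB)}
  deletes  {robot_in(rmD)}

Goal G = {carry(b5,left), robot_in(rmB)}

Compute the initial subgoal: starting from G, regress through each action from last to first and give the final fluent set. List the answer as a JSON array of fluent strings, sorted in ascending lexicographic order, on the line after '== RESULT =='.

Regress step by step:
  through step 3 (go(rmD,rmB)): drop {robot_in(rmB)}, keep {carry(b5,left)}, require {robot_in(rmD)}
    → {carry(b5,left), robot_in(rmD)}
  through step 2 (go(rmB,rmD)): drop {robot_in(rmD)}, keep {carry(b5,left)}, require {robot_in(rmB)}
    → {carry(b5,left), robot_in(rmB)}
  through step 1 (pick(b5,rmB,left)): drop {carry(b5,left)}, keep {robot_in(rmB)}, require {ball_in(b5,rmB), free(left), robot_in(rmB)}
    → {ball_in(b5,rmB), free(left), robot_in(rmB)}

== RESULT ==
["ball_in(b5,rmB)", "free(left)", "robot_in(rmB)"]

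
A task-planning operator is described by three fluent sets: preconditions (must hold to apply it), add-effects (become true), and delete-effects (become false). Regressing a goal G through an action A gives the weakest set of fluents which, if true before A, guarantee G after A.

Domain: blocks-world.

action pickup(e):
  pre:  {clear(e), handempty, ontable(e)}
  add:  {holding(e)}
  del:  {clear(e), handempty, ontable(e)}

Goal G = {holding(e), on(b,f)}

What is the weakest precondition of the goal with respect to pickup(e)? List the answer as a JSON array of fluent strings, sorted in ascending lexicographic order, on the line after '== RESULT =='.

Regress:
  G ∩ del = {}  (empty — regression defined)
  G \ add = {holding(e), on(b,f)} \ {holding(e)} = {on(b,f)}
  ∪ pre   = {on(b,f)} ∪ {clear(e), handempty, ontable(e)}
          = {clear(e), handempty, on(b,f), ontable(e)}

== RESULT ==
["clear(e)", "handempty", "on(b,f)", "ontable(e)"]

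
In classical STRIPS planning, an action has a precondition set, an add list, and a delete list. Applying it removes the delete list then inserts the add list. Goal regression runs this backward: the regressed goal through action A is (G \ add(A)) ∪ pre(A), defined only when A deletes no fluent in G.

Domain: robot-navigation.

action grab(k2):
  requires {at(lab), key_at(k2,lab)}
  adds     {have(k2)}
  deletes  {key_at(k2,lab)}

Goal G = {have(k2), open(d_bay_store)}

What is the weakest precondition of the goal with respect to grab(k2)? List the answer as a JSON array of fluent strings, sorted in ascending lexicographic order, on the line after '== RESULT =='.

Regress:
  G ∩ del = {}  (empty — regression defined)
  G \ add = {have(k2), open(d_bay_store)} \ {have(k2)} = {open(d_bay_store)}
  ∪ pre   = {open(d_bay_store)} ∪ {at(lab), key_at(k2,lab)}
          = {at(lab), key_at(k2,lab), open(d_bay_store)}

== RESULT ==
["at(lab)", "key_at(k2,lab)", "open(d_bay_store)"]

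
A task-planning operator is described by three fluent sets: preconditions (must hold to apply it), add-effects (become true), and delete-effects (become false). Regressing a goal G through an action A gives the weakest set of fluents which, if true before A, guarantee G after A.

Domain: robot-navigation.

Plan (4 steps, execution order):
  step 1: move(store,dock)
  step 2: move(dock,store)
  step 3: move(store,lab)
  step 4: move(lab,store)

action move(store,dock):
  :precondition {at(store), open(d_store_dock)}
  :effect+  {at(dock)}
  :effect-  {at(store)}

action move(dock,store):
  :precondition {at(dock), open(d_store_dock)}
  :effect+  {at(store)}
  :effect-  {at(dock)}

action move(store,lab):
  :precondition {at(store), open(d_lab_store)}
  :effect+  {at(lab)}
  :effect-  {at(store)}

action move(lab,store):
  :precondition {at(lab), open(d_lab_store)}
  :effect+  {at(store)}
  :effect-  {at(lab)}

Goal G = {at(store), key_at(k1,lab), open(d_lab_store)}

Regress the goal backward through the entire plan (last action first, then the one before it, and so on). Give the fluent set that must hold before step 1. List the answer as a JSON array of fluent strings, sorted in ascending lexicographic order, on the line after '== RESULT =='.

Regress step by step:
  through step 4 (move(lab,store)): drop {at(store)}, keep {key_at(k1,lab), open(d_lab_store)}, require {at(lab), open(d_lab_store)}
    → {at(lab), key_at(k1,lab), open(d_lab_store)}
  through step 3 (move(store,lab)): drop {at(lab)}, keep {key_at(k1,lab), open(d_lab_store)}, require {at(store), open(d_lab_store)}
    → {at(store), key_at(k1,lab), open(d_lab_store)}
  through step 2 (move(dock,store)): drop {at(store)}, keep {key_at(k1,lab), open(d_lab_store)}, require {at(dock), open(d_store_dock)}
    → {at(dock), key_at(k1,lab), open(d_lab_store), open(d_store_dock)}
  through step 1 (move(store,dock)): drop {at(dock)}, keep {key_at(k1,lab), open(d_lab_store), open(d_store_dock)}, require {at(store), open(d_store_dock)}
    → {at(store), key_at(k1,lab), open(d_lab_store), open(d_store_dock)}

== RESULT ==
["at(store)", "key_at(k1,lab)", "open(d_lab_store)", "open(d_store_dock)"]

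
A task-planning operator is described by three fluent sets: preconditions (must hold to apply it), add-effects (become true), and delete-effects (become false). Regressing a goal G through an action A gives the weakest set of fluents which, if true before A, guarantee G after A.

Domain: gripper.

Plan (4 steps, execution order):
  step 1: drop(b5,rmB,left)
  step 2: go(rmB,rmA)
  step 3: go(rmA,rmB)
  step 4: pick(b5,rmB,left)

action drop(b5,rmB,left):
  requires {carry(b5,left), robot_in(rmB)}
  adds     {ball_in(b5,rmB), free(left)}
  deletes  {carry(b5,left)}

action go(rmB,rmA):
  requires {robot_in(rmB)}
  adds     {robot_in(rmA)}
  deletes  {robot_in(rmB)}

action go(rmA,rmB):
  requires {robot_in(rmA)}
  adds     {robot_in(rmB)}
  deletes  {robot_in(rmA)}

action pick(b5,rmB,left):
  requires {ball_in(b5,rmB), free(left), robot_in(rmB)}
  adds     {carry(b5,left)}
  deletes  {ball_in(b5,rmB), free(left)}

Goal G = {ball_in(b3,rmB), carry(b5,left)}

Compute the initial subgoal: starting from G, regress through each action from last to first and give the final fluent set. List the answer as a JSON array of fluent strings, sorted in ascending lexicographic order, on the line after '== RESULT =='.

Work backward from the goal:
  through step 4 (pick(b5,rmB,left)): drop {carry(b5,left)}, keep {ball_in(b3,rmB)}, require {ball_in(b5,rmB), free(left), robot_in(rmB)}
    → {ball_in(b3,rmB), ball_in(b5,rmB), free(left), robot_in(rmB)}
  through step 3 (go(rmA,rmB)): drop {robot_in(rmB)}, keep {ball_in(b3,rmB), ball_in(b5,rmB), free(left)}, require {robot_in(rmA)}
    → {ball_in(b3,rmB), ball_in(b5,rmB), free(left), robot_in(rmA)}
  through step 2 (go(rmB,rmA)): drop {robot_in(rmA)}, keep {ball_in(b3,rmB), ball_in(b5,rmB), free(left)}, require {robot_in(rmB)}
    → {ball_in(b3,rmB), ball_in(b5,rmB), free(left), robot_in(rmB)}
  through step 1 (drop(b5,rmB,left)): drop {ball_in(b5,rmB), free(left)}, keep {ball_in(b3,rmB), robot_in(rmB)}, require {carry(b5,left), robot_in(rmB)}
    → {ball_in(b3,rmB), carry(b5,left), robot_in(rmB)}

== RESULT ==
["ball_in(b3,rmB)", "carry(b5,left)", "robot_in(rmB)"]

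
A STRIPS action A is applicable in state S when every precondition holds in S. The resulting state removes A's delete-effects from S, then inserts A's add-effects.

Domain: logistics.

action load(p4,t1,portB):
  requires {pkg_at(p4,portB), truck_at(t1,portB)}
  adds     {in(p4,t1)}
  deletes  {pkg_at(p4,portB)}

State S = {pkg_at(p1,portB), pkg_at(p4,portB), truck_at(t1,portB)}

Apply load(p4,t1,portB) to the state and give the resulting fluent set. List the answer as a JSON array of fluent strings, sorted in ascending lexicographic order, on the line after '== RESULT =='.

Progress:
  pre ⊆ S: {pkg_at(p4,portB), truck_at(t1,portB)} ⊆ S  — applicable
  S \ del = {pkg_at(p1,portB), truck_at(t1,portB)}
  ∪ add   = {in(p4,t1), pkg_at(p1,portB), truck_at(t1,portB)}

== RESULT ==
["in(p4,t1)", "pkg_at(p1,portB)", "truck_at(t1,portB)"]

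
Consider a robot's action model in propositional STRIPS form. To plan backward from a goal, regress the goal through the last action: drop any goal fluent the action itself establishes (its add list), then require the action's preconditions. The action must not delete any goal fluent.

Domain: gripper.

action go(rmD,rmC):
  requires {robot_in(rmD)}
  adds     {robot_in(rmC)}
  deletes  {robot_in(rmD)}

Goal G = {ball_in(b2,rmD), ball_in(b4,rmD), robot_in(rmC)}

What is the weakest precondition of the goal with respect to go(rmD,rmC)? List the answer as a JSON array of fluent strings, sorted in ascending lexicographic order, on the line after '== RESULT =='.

Regress:
  G ∩ del = {}  (empty — regression defined)
  G \ add = {ball_in(b2,rmD), ball_in(b4,rmD), robot_in(rmC)} \ {robot_in(rmC)} = {ball_in(b2,rmD), ball_in(b4,rmD)}
  ∪ pre   = {ball_in(b2,rmD), ball_in(b4,rmD)} ∪ {robot_in(rmD)}
          = {ball_in(b2,rmD), ball_in(b4,rmD), robot_in(rmD)}

== RESULT ==
["ball_in(b2,rmD)", "ball_in(b4,rmD)", "robot_in(rmD)"]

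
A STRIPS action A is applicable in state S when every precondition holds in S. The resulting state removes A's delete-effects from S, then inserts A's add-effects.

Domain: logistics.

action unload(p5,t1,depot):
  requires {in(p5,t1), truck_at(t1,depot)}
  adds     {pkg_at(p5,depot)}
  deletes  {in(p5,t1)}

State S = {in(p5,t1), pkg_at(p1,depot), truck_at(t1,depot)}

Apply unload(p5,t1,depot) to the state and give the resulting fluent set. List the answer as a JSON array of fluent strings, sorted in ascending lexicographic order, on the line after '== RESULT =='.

Progress:
  pre ⊆ S: {in(p5,t1), truck_at(t1,depot)} ⊆ S  — applicable
  S \ del = {pkg_at(p1,depot), truck_at(t1,depot)}
  ∪ add   = {pkg_at(p1,depot), pkg_at(p5,depot), truck_at(t1,depot)}

== RESULT ==
["pkg_at(p1,depot)", "pkg_at(p5,depot)", "truck_at(t1,depot)"]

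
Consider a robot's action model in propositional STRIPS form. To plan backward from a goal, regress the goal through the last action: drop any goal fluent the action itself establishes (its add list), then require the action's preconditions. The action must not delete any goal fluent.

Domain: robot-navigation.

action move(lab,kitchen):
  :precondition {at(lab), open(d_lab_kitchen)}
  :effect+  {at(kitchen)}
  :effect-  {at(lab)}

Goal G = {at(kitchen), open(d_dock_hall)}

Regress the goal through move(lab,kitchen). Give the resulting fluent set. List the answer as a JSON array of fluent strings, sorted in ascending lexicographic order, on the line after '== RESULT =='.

Compute (G \ add) ∪ pre:
  G ∩ del = {}  (empty — regression defined)
  G \ add = {at(kitchen), open(d_dock_hall)} \ {at(kitchen)} = {open(d_dock_hall)}
  ∪ pre   = {open(d_dock_hall)} ∪ {at(lab), open(d_lab_kitchen)}
          = {at(lab), open(d_dock_hall), open(d_lab_kitchen)}

== RESULT ==
["at(lab)", "open(d_dock_hall)", "open(d_lab_kitchen)"]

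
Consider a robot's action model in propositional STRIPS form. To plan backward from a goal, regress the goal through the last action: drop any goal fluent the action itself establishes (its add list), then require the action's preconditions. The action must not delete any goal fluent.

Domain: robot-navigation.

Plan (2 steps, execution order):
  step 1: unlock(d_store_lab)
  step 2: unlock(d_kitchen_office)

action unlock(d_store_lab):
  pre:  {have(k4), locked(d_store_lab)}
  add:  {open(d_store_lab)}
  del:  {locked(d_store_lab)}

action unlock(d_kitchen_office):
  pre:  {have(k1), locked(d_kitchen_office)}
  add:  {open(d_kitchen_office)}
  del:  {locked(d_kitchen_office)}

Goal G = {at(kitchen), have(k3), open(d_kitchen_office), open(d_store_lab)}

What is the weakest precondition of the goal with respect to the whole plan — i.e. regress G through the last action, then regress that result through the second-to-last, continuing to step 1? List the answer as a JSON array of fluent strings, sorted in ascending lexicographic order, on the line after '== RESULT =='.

Work backward from the goal:
  through step 2 (unlock(d_kitchen_office)): drop {open(d_kitchen_office)}, keep {at(kitchen), have(k3), open(d_store_lab)}, require {have(k1), locked(d_kitchen_office)}
    → {at(kitchen), have(k1), have(k3), locked(d_kitchen_office), open(d_store_lab)}
  through step 1 (unlock(d_store_lab)): drop {open(d_store_lab)}, keep {at(kitchen), have(k1), have(k3), locked(d_kitchen_office)}, require {have(k4), locked(d_store_lab)}
    → {at(kitchen), have(k1), have(k3), have(k4), locked(d_kitchen_office), locked(d_store_lab)}

== RESULT ==
["at(kitchen)", "have(k1)", "have(k3)", "have(k4)", "locked(d_kitchen_office)", "locked(d_store_lab)"]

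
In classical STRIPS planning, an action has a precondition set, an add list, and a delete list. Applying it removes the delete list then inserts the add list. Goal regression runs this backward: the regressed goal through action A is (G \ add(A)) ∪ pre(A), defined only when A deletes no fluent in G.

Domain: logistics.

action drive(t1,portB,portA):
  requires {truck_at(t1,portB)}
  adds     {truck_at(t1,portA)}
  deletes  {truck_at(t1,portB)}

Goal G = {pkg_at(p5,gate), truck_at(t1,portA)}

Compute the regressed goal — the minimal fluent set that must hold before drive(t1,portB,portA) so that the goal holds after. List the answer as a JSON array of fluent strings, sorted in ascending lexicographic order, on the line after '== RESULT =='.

Compute (G \ add) ∪ pre:
  G ∩ del = {}  (empty — regression defined)
  G \ add = {pkg_at(p5,gate), truck_at(t1,portA)} \ {truck_at(t1,portA)} = {pkg_at(p5,gate)}
  ∪ pre   = {pkg_at(p5,gate)} ∪ {truck_at(t1,portB)}
          = {pkg_at(p5,gate), truck_at(t1,portB)}

== RESULT ==
["pkg_at(p5,gate)", "truck_at(t1,portB)"]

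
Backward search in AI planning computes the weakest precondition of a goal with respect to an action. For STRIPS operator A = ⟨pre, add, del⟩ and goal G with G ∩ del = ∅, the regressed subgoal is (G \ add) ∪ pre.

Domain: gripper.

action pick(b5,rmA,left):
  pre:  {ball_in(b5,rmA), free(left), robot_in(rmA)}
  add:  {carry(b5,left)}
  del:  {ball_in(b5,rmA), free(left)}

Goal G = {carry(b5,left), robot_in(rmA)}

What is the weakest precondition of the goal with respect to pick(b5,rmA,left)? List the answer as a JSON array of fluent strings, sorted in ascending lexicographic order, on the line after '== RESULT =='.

Regress:
  G ∩ del = {}  (empty — regression defined)
  G \ add = {carry(b5,left), robot_in(rmA)} \ {carry(b5,left)} = {robot_in(rmA)}
  ∪ pre   = {robot_in(rmA)} ∪ {ball_in(b5,rmA), free(left), robot_in(rmA)}
          = {ball_in(b5,rmA), free(left), robot_in(rmA)}

== RESULT ==
["ball_in(b5,rmA)", "free(left)", "robot_in(rmA)"]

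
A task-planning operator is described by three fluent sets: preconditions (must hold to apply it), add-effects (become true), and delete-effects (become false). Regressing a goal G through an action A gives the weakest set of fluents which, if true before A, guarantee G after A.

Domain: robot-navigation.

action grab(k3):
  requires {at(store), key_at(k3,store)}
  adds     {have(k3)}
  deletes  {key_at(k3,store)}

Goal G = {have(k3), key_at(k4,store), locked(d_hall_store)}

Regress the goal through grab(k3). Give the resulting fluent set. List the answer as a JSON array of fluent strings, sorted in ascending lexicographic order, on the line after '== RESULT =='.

Regress:
  G ∩ del = {}  (empty — regression defined)
  G \ add = {have(k3), key_at(k4,store), locked(d_hall_store)} \ {have(k3)} = {key_at(k4,store), locked(d_hall_store)}
  ∪ pre   = {key_at(k4,store), locked(d_hall_store)} ∪ {at(store), key_at(k3,store)}
          = {at(store), key_at(k3,store), key_at(k4,store), locked(d_hall_store)}

== RESULT ==
["at(store)", "key_at(k3,store)", "key_at(k4,store)", "locked(d_hall_store)"]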